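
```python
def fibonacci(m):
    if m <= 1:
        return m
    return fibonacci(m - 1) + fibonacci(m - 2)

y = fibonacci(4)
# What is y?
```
Call trace (a repeated sub-call is expanded the first time; later identical calls just restate its return value):
fibonacci(m=4)
  fibonacci(m=3)
    fibonacci(m=2)
      fibonacci(m=1)
      -> return 1
      fibonacci(m=0)
      -> return 0
    -> return 1
    fibonacci(m=1)
    -> return 1
  -> return 2
  fibonacci(m=2) -> return 1  (same call as traced above)
-> return 3

Final answer: 3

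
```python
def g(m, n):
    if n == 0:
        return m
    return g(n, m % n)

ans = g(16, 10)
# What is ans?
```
Call trace:
g(m=16, n=10)
  g(m=10, n=6)
    g(m=6, n=4)
      g(m=4, n=2)
        g(m=2, n=0)
        -> return 2
      -> return 2
    -> return 2
  -> return 2
-> return 2

Final answer: 2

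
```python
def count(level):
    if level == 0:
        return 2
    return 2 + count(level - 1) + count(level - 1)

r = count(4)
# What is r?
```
Call trace (a repeated sub-call is expanded the first time; later identical calls just restate its return value):
count(level=4)
  count(level=3)
    count(level=2)
      count(level=1)
        count(level=0)
        -> return 2
        count(level=0)
        -> return 2
      -> return 6
      count(level=1) -> return 6  (same call as traced above)
    -> return 14
    count(level=2) -> return 14  (same call as traced above)
  -> return 30
  count(level=3) -> return 30  (same call as traced above)
-> return 62

Final answer: 62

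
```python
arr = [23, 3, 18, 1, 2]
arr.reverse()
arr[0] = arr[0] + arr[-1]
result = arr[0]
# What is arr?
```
Trace:
  arr=[23, 3, 18, 1, 2]
  arr=[2, 1, 18, 3, 23]
  arr=[25, 1, 18, 3, 23]
  arr=[25, 1, 18, 3, 23], result=25

Final answer: [25, 1, 18, 3, 23]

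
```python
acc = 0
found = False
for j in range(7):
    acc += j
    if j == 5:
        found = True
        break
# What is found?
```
Trace:
  acc=0
  acc=0, found=False
  acc=0, found=False, j=0
  acc=1, found=False, j=1
  acc=3, found=False, j=2
  acc=6, found=False, j=3
  acc=10, found=False, j=4
  acc=15, found=True, j=5

Final answer: True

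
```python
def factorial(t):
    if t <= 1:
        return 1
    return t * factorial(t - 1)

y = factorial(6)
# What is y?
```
Call trace:
factorial(t=6)
  factorial(t=5)
    factorial(t=4)
      factorial(t=3)
        factorial(t=2)
          factorial(t=1)
          -> return 1
        -> return 2
      -> return 6
    -> return 24
  -> return 120
-> return 720

Final answer: 720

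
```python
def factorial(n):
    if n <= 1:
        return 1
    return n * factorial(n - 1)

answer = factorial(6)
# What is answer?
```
Call trace:
factorial(n=6)
  factorial(n=5)
    factorial(n=4)
      factorial(n=3)
        factorial(n=2)
          factorial(n=1)
          -> return 1
        -> return 2
      -> return 6
    -> return 24
  -> return 120
-> return 720

Final answer: 720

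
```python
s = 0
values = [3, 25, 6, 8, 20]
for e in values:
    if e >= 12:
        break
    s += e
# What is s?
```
Trace:
  s=0
  s=3, e=3
  s=3, e=25

Final answer: 3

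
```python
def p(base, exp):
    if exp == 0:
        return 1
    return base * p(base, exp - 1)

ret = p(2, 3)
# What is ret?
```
Call trace:
p(base=2, exp=3)
  p(base=2, exp=2)
    p(base=2, exp=1)
      p(base=2, exp=0)
      -> return 1
    -> return 2
  -> return 4
-> return 8

Final answer: 8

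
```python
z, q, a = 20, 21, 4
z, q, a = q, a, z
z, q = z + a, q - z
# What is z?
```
Trace:
  z=20, q=21, a=4
  z=21, q=4, a=20
  z=41, q=-17, a=20

Final answer: 41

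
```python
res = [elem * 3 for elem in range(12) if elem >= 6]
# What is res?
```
Trace:
  elem=0
  elem=1
  elem=2
  elem=3
  elem=4
  elem=5
  elem=6
  elem=7
  elem=8
  elem=9
  elem=10
  elem=11
  res=[18, 21, 24, 27, 30, 33]

Final answer: [18, 21, 24, 27, 30, 33]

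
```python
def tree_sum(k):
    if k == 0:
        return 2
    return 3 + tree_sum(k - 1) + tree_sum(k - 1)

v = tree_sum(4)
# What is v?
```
Call trace (a repeated sub-call is expanded the first time; later identical calls just restate its return value):
tree_sum(k=4)
  tree_sum(k=3)
    tree_sum(k=2)
      tree_sum(k=1)
        tree_sum(k=0)
        -> return 2
        tree_sum(k=0)
        -> return 2
      -> return 7
      tree_sum(k=1) -> return 7  (same call as traced above)
    -> return 17
    tree_sum(k=2) -> return 17  (same call as traced above)
  -> return 37
  tree_sum(k=3) -> return 37  (same call as traced above)
-> return 77

Final answer: 77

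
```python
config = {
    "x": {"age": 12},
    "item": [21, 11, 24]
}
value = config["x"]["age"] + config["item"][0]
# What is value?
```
Trace:
  config={'x': {'age': 12}, 'item': [21, 11, 24]}
  config={'x': {'age': 12}, 'item': [21, 11, 24]}, value=33

Final answer: 33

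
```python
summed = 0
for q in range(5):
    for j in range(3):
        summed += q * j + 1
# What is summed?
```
Trace:
  summed=0
  summed=1, q=0, j=0
  summed=2, q=0, j=1
  summed=3, q=0, j=2
  summed=4, q=1, j=0
  summed=6, q=1, j=1
  summed=9, q=1, j=2
  summed=10, q=2, j=0
  summed=13, q=2, j=1
  summed=18, q=2, j=2
  summed=19, q=3, j=0
  summed=23, q=3, j=1
  summed=30, q=3, j=2
  summed=31, q=4, j=0
  summed=36, q=4, j=1
  summed=45, q=4, j=2

Final answer: 45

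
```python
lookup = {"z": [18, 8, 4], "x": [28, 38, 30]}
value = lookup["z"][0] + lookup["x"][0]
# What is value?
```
Trace:
  lookup={'z': [18, 8, 4], 'x': [28, 38, 30]}
  lookup={'z': [18, 8, 4], 'x': [28, 38, 30]}, value=46

Final answer: 46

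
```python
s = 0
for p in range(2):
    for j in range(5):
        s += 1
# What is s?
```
Trace:
  s=0
  s=1, p=0, j=0
  s=2, p=0, j=1
  s=3, p=0, j=2
  s=4, p=0, j=3
  s=5, p=0, j=4
  s=6, p=1, j=0
  s=7, p=1, j=1
  s=8, p=1, j=2
  s=9, p=1, j=3
  s=10, p=1, j=4

Final answer: 10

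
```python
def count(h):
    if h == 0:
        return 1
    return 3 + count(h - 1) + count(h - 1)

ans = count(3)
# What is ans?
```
Call trace (a repeated sub-call is expanded the first time; later identical calls just restate its return value):
count(h=3)
  count(h=2)
    count(h=1)
      count(h=0)
      -> return 1
      count(h=0)
      -> return 1
    -> return 5
    count(h=1) -> return 5  (same call as traced above)
  -> return 13
  count(h=2) -> return 13  (same call as traced above)
-> return 29

Final answer: 29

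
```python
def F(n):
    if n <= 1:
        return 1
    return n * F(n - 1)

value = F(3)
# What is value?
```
Call trace:
F(n=3)
  F(n=2)
    F(n=1)
    -> return 1
  -> return 2
-> return 6

Final answer: 6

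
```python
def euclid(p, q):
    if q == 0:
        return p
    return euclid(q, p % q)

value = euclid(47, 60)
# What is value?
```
Call trace:
euclid(p=47, q=60)
  euclid(p=60, q=47)
    euclid(p=47, q=13)
      euclid(p=13, q=8)
        euclid(p=8, q=5)
          euclid(p=5, q=3)
            euclid(p=3, q=2)
              euclid(p=2, q=1)
                euclid(p=1, q=0)
                -> return 1
              -> return 1
            -> return 1
          -> return 1
        -> return 1
      -> return 1
    -> return 1
  -> return 1
-> return 1

Final answer: 1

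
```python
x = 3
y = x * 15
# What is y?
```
Trace:
  x=3
  x=3, y=45

Final answer: 45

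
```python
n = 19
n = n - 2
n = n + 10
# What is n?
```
Trace:
  n=19
  n=17
  n=27

Final answer: 27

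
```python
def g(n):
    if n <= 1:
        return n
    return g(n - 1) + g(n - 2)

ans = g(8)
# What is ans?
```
Call trace (a repeated sub-call is expanded the first time; later identical calls just restate its return value):
g(n=8)
  g(n=7)
    g(n=6)
      g(n=5)
        g(n=4)
          g(n=3)
            g(n=2)
              g(n=1)
              -> return 1
              g(n=0)
              -> return 0
            -> return 1
            g(n=1)
            -> return 1
          -> return 2
          g(n=2) -> return 1  (same call as traced above)
        -> return 3
        g(n=3) -> return 2  (same call as traced above)
      -> return 5
      g(n=4) -> return 3  (same call as traced above)
    -> return 8
    g(n=5) -> return 5  (same call as traced above)
  -> return 13
  g(n=6) -> return 8  (same call as traced above)
-> return 21

Final answer: 21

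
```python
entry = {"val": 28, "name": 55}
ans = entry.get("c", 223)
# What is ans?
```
Trace:
  entry={'val': 28, 'name': 55}
  entry={'val': 28, 'name': 55}, ans=223

Final answer: 223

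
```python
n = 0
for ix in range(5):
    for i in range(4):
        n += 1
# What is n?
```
Trace:
  n=0
  n=1, ix=0, i=0
  n=2, ix=0, i=1
  n=3, ix=0, i=2
  n=4, ix=0, i=3
  n=5, ix=1, i=0
  n=6, ix=1, i=1
  n=7, ix=1, i=2
  n=8, ix=1, i=3
  n=9, ix=2, i=0
  n=10, ix=2, i=1
  n=11, ix=2, i=2
  n=12, ix=2, i=3
  n=13, ix=3, i=0
  n=14, ix=3, i=1
  n=15, ix=3, i=2
  n=16, ix=3, i=3
  n=17, ix=4, i=0
  n=18, ix=4, i=1
  n=19, ix=4, i=2
  n=20, ix=4, i=3

Final answer: 20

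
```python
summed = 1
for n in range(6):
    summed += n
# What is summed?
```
Trace:
  summed=1
  summed=1, n=0
  summed=2, n=1
  summed=4, n=2
  summed=7, n=3
  summed=11, n=4
  summed=16, n=5

Final answer: 16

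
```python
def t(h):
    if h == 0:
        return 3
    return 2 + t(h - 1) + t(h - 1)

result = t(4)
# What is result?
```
Call trace (a repeated sub-call is expanded the first time; later identical calls just restate its return value):
t(h=4)
  t(h=3)
    t(h=2)
      t(h=1)
        t(h=0)
        -> return 3
        t(h=0)
        -> return 3
      -> return 8
      t(h=1) -> return 8  (same call as traced above)
    -> return 18
    t(h=2) -> return 18  (same call as traced above)
  -> return 38
  t(h=3) -> return 38  (same call as traced above)
-> return 78

Final answer: 78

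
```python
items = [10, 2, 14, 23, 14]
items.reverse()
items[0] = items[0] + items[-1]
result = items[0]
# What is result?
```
Trace:
  items=[10, 2, 14, 23, 14]
  items=[14, 23, 14, 2, 10]
  items=[24, 23, 14, 2, 10]
  items=[24, 23, 14, 2, 10], result=24

Final answer: 24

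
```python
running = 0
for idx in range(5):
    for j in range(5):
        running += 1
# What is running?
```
Trace:
  running=0
  running=1, idx=0, j=0
  running=2, idx=0, j=1
  running=3, idx=0, j=2
  running=4, idx=0, j=3
  running=5, idx=0, j=4
  running=6, idx=1, j=0
  running=7, idx=1, j=1
  running=8, idx=1, j=2
  running=9, idx=1, j=3
  running=10, idx=1, j=4
  running=11, idx=2, j=0
  running=12, idx=2, j=1
  running=13, idx=2, j=2
  running=14, idx=2, j=3
  running=15, idx=2, j=4
  running=16, idx=3, j=0
  running=17, idx=3, j=1
  running=18, idx=3, j=2
  running=19, idx=3, j=3
  running=20, idx=3, j=4
  running=21, idx=4, j=0
  running=22, idx=4, j=1
  running=23, idx=4, j=2
  running=24, idx=4, j=3
  running=25, idx=4, j=4

Final answer: 25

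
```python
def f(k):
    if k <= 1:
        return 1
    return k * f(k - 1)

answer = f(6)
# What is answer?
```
Call trace:
f(k=6)
  f(k=5)
    f(k=4)
      f(k=3)
        f(k=2)
          f(k=1)
          -> return 1
        -> return 2
      -> return 6
    -> return 24
  -> return 120
-> return 720

Final answer: 720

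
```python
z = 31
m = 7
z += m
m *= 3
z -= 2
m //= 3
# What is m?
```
Trace:
  z=31
  z=31, m=7
  z=38, m=7
  z=38, m=21
  z=36, m=21
  z=36, m=7

Final answer: 7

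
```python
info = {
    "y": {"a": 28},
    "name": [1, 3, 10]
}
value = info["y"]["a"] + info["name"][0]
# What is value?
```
Trace:
  info={'y': {'a': 28}, 'name': [1, 3, 10]}
  info={'y': {'a': 28}, 'name': [1, 3, 10]}, value=29

Final answer: 29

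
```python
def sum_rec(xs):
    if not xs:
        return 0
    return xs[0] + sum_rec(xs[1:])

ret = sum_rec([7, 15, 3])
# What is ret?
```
Call trace:
sum_rec(xs=[7, 15, 3])
  sum_rec(xs=[15, 3])
    sum_rec(xs=[3])
      sum_rec(xs=[])
      -> return 0
    -> return 3
  -> return 18
-> return 25

Final answer: 25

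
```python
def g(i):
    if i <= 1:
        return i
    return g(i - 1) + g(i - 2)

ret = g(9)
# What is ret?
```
Call trace (a repeated sub-call is expanded the first time; later identical calls just restate its return value):
g(i=9)
  g(i=8)
    g(i=7)
      g(i=6)
        g(i=5)
          g(i=4)
            g(i=3)
              g(i=2)
                g(i=1)
                -> return 1
                g(i=0)
                -> return 0
              -> return 1
              g(i=1)
              -> return 1
            -> return 2
            g(i=2) -> return 1  (same call as traced above)
          -> return 3
          g(i=3) -> return 2  (same call as traced above)
        -> return 5
        g(i=4) -> return 3  (same call as traced above)
      -> return 8
      g(i=5) -> return 5  (same call as traced above)
    -> return 13
    g(i=6) -> return 8  (same call as traced above)
  -> return 21
  g(i=7) -> return 13  (same call as traced above)
-> return 34

Final answer: 34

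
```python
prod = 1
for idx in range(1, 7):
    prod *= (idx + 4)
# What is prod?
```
Trace:
  prod=1
  prod=5, idx=1
  prod=30, idx=2
  prod=210, idx=3
  prod=1680, idx=4
  prod=15120, idx=5
  prod=151200, idx=6

Final answer: 151200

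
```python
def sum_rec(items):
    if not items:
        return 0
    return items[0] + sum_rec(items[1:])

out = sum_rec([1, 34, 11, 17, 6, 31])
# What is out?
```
Call trace:
sum_rec(items=[1, 34, 11, 17, 6, 31])
  sum_rec(items=[34, 11, 17, 6, 31])
    sum_rec(items=[11, 17, 6, 31])
      sum_rec(items=[17, 6, 31])
        sum_rec(items=[6, 31])
          sum_rec(items=[31])
            sum_rec(items=[])
            -> return 0
          -> return 31
        -> return 37
      -> return 54
    -> return 65
  -> return 99
-> return 100

Final answer: 100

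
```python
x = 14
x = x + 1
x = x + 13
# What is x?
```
Trace:
  x=14
  x=15
  x=28

Final answer: 28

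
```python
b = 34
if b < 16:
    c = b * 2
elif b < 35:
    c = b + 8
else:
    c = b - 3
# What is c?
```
Trace:
  b=34
  b=34, c=42

Final answer: 42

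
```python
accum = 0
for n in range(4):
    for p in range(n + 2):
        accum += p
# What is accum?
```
Trace:
  accum=0
  accum=0, n=0, p=0
  accum=1, n=0, p=1
  accum=1, n=1, p=0
  accum=2, n=1, p=1
  accum=4, n=1, p=2
  accum=4, n=2, p=0
  accum=5, n=2, p=1
  accum=7, n=2, p=2
  accum=10, n=2, p=3
  accum=10, n=3, p=0
  accum=11, n=3, p=1
  accum=13, n=3, p=2
  accum=16, n=3, p=3
  accum=20, n=3, p=4

Final answer: 20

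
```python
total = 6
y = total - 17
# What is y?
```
Trace:
  total=6
  total=6, y=-11

Final answer: -11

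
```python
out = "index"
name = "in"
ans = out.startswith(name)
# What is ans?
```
Trace:
  out='index'
  out='index', name='in'
  out='index', name='in', ans=True

Final answer: True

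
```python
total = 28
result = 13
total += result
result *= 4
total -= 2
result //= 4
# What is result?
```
Trace:
  total=28
  total=28, result=13
  total=41, result=13
  total=41, result=52
  total=39, result=52
  total=39, result=13

Final answer: 13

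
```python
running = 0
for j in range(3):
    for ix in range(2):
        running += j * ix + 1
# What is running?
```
Trace:
  running=0
  running=1, j=0, ix=0
  running=2, j=0, ix=1
  running=3, j=1, ix=0
  running=5, j=1, ix=1
  running=6, j=2, ix=0
  running=9, j=2, ix=1

Final answer: 9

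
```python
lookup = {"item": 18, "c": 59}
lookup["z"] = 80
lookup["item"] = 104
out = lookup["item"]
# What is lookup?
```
Trace:
  lookup={'item': 18, 'c': 59}
  lookup={'item': 18, 'c': 59, 'z': 80}
  lookup={'item': 104, 'c': 59, 'z': 80}
  lookup={'item': 104, 'c': 59, 'z': 80}, out=104

Final answer: {'item': 104, 'c': 59, 'z': 80}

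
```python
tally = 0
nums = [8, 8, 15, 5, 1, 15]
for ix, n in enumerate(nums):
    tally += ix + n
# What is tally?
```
Trace:
  tally=0
  tally=8, ix=0, n=8
  tally=17, ix=1, n=8
  tally=34, ix=2, n=15
  tally=42, ix=3, n=5
  tally=47, ix=4, n=1
  tally=67, ix=5, n=15

Final answer: 67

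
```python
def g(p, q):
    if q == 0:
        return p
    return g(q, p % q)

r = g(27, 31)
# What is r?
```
Call trace:
g(p=27, q=31)
  g(p=31, q=27)
    g(p=27, q=4)
      g(p=4, q=3)
        g(p=3, q=1)
          g(p=1, q=0)
          -> return 1
        -> return 1
      -> return 1
    -> return 1
  -> return 1
-> return 1

Final answer: 1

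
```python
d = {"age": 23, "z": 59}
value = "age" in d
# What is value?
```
Trace:
  d={'age': 23, 'z': 59}
  d={'age': 23, 'z': 59}, value=True

Final answer: True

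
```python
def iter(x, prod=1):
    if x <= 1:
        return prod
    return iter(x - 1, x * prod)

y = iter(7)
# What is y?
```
Call trace:
iter(x=7, prod=1)
  iter(x=6, prod=7)
    iter(x=5, prod=42)
      iter(x=4, prod=210)
        iter(x=3, prod=840)
          iter(x=2, prod=2520)
            iter(x=1, prod=5040)
            -> return 5040
          -> return 5040
        -> return 5040
      -> return 5040
    -> return 5040
  -> return 5040
-> return 5040

Final answer: 5040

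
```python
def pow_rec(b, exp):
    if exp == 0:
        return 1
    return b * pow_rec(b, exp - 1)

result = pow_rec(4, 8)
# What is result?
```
Call trace:
pow_rec(b=4, exp=8)
  pow_rec(b=4, exp=7)
    pow_rec(b=4, exp=6)
      pow_rec(b=4, exp=5)
        pow_rec(b=4, exp=4)
          pow_rec(b=4, exp=3)
            pow_rec(b=4, exp=2)
              pow_rec(b=4, exp=1)
                pow_rec(b=4, exp=0)
                -> return 1
              -> return 4
            -> return 16
          -> return 64
        -> return 256
      -> return 1024
    -> return 4096
  -> return 16384
-> return 65536

Final answer: 65536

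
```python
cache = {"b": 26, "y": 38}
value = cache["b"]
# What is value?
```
Trace:
  cache={'b': 26, 'y': 38}
  cache={'b': 26, 'y': 38}, value=26

Final answer: 26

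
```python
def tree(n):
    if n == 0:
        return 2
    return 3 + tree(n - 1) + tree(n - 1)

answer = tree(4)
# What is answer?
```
Call trace (a repeated sub-call is expanded the first time; later identical calls just restate its return value):
tree(n=4)
  tree(n=3)
    tree(n=2)
      tree(n=1)
        tree(n=0)
        -> return 2
        tree(n=0)
        -> return 2
      -> return 7
      tree(n=1) -> return 7  (same call as traced above)
    -> return 17
    tree(n=2) -> return 17  (same call as traced above)
  -> return 37
  tree(n=3) -> return 37  (same call as traced above)
-> return 77

Final answer: 77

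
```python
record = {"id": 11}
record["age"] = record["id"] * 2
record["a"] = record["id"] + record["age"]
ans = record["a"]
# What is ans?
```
Trace:
  record={'id': 11}
  record={'id': 11, 'age': 22}
  record={'id': 11, 'age': 22, 'a': 33}
  record={'id': 11, 'age': 22, 'a': 33}, ans=33

Final answer: 33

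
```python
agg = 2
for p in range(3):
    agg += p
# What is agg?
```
Trace:
  agg=2
  agg=2, p=0
  agg=3, p=1
  agg=5, p=2

Final answer: 5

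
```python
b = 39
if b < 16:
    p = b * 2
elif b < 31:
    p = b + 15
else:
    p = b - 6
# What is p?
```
Trace:
  b=39
  b=39, p=33

Final answer: 33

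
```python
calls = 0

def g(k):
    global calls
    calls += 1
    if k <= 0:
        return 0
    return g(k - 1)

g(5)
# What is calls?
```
Call trace:
g(k=5)
  g(k=4)
    g(k=3)
      g(k=2)
        g(k=1)
          g(k=0)
          -> return 0
        -> return 0
      -> return 0
    -> return 0
  -> return 0
-> return 0

calls is incremented once per call. g is entered once for each k = 5, 4, 3, 2, 1, 0 (the k <= 0 call returns without recursing), i.e. 5 + 1 calls.
calls = 6

Final answer: 6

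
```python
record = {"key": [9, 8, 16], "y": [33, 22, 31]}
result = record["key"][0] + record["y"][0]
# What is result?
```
Trace:
  record={'key': [9, 8, 16], 'y': [33, 22, 31]}
  record={'key': [9, 8, 16], 'y': [33, 22, 31]}, result=42

Final answer: 42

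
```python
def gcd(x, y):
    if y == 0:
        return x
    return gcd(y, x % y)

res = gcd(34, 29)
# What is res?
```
Call trace:
gcd(x=34, y=29)
  gcd(x=29, y=5)
    gcd(x=5, y=4)
      gcd(x=4, y=1)
        gcd(x=1, y=0)
        -> return 1
      -> return 1
    -> return 1
  -> return 1
-> return 1

Final answer: 1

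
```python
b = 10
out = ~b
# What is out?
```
Trace:
  b=10
  b=10, out=-11

Final answer: -11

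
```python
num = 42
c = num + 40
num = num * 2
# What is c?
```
Trace:
  num=42
  num=42, c=82
  num=84, c=82

Final answer: 82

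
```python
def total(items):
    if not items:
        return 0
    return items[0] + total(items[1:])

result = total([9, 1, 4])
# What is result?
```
Call trace:
total(items=[9, 1, 4])
  total(items=[1, 4])
    total(items=[4])
      total(items=[])
      -> return 0
    -> return 4
  -> return 5
-> return 14

Final answer: 14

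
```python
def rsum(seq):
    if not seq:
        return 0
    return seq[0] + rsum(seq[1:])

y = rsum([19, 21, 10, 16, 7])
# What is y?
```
Call trace:
rsum(seq=[19, 21, 10, 16, 7])
  rsum(seq=[21, 10, 16, 7])
    rsum(seq=[10, 16, 7])
      rsum(seq=[16, 7])
        rsum(seq=[7])
          rsum(seq=[])
          -> return 0
        -> return 7
      -> return 23
    -> return 33
  -> return 54
-> return 73

Final answer: 73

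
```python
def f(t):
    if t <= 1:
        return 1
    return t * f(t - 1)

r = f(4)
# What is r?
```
Call trace:
f(t=4)
  f(t=3)
    f(t=2)
      f(t=1)
      -> return 1
    -> return 2
  -> return 6
-> return 24

Final answer: 24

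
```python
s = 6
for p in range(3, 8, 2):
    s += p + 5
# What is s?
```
Trace:
  s=6
  s=14, p=3
  s=24, p=5
  s=36, p=7

Final answer: 36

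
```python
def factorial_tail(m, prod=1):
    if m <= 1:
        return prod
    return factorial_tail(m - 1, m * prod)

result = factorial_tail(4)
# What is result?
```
Call trace:
factorial_tail(m=4, prod=1)
  factorial_tail(m=3, prod=4)
    factorial_tail(m=2, prod=12)
      factorial_tail(m=1, prod=24)
      -> return 24
    -> return 24
  -> return 24
-> return 24

Final answer: 24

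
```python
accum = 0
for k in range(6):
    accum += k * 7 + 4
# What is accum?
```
Trace:
  accum=0
  accum=4, k=0
  accum=15, k=1
  accum=33, k=2
  accum=58, k=3
  accum=90, k=4
  accum=129, k=5

Final answer: 129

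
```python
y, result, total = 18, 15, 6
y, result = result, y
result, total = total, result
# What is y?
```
Trace:
  y=18, result=15, total=6
  y=15, result=18, total=6
  y=15, result=6, total=18

Final answer: 15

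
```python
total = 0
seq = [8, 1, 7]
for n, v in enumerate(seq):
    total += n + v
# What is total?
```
Trace:
  total=0
  total=8, n=0, v=8
  total=10, n=1, v=1
  total=19, n=2, v=7

Final answer: 19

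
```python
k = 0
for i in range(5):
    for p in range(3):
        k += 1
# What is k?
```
Trace:
  k=0
  k=1, i=0, p=0
  k=2, i=0, p=1
  k=3, i=0, p=2
  k=4, i=1, p=0
  k=5, i=1, p=1
  k=6, i=1, p=2
  k=7, i=2, p=0
  k=8, i=2, p=1
  k=9, i=2, p=2
  k=10, i=3, p=0
  k=11, i=3, p=1
  k=12, i=3, p=2
  k=13, i=4, p=0
  k=14, i=4, p=1
  k=15, i=4, p=2

Final answer: 15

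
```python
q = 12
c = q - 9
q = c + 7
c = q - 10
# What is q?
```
Trace:
  q=12
  q=12, c=3
  q=10, c=3
  q=10, c=0

Final answer: 10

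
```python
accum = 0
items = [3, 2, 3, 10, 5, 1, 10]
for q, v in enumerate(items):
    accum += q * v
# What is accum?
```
Trace:
  accum=0
  accum=0, q=0, v=3
  accum=2, q=1, v=2
  accum=8, q=2, v=3
  accum=38, q=3, v=10
  accum=58, q=4, v=5
  accum=63, q=5, v=1
  accum=123, q=6, v=10

Final answer: 123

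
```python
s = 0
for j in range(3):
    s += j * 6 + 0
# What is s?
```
Trace:
  s=0
  s=0, j=0
  s=6, j=1
  s=18, j=2

Final answer: 18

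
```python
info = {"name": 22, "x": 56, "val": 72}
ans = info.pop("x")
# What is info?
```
Trace:
  info={'name': 22, 'x': 56, 'val': 72}
  info={'name': 22, 'val': 72}, ans=56

Final answer: {'name': 22, 'val': 72}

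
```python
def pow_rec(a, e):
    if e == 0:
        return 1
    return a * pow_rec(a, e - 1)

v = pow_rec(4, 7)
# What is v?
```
Call trace:
pow_rec(a=4, e=7)
  pow_rec(a=4, e=6)
    pow_rec(a=4, e=5)
      pow_rec(a=4, e=4)
        pow_rec(a=4, e=3)
          pow_rec(a=4, e=2)
            pow_rec(a=4, e=1)
              pow_rec(a=4, e=0)
              -> return 1
            -> return 4
          -> return 16
        -> return 64
      -> return 256
    -> return 1024
  -> return 4096
-> return 16384

Final answer: 16384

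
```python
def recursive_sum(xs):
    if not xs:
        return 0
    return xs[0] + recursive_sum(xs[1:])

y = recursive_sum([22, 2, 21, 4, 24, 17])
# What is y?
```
Call trace:
recursive_sum(xs=[22, 2, 21, 4, 24, 17])
  recursive_sum(xs=[2, 21, 4, 24, 17])
    recursive_sum(xs=[21, 4, 24, 17])
      recursive_sum(xs=[4, 24, 17])
        recursive_sum(xs=[24, 17])
          recursive_sum(xs=[17])
            recursive_sum(xs=[])
            -> return 0
          -> return 17
        -> return 41
      -> return 45
    -> return 66
  -> return 68
-> return 90

Final answer: 90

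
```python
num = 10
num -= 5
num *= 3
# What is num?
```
Trace:
  num=10
  num=5
  num=15

Final answer: 15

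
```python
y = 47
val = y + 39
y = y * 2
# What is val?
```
Trace:
  y=47
  y=47, val=86
  y=94, val=86

Final answer: 86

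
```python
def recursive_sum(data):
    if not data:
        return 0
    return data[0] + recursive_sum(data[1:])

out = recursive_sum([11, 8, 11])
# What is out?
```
Call trace:
recursive_sum(data=[11, 8, 11])
  recursive_sum(data=[8, 11])
    recursive_sum(data=[11])
      recursive_sum(data=[])
      -> return 0
    -> return 11
  -> return 19
-> return 30

Final answer: 30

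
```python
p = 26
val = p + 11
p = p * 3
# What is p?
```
Trace:
  p=26
  p=26, val=37
  p=78, val=37

Final answer: 78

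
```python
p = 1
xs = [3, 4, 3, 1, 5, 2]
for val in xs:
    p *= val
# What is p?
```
Trace:
  p=1
  p=3, val=3
  p=12, val=4
  p=36, val=3
  p=36, val=1
  p=180, val=5
  p=360, val=2

Final answer: 360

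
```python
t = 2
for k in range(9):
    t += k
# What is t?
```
Trace:
  t=2
  t=2, k=0
  t=3, k=1
  t=5, k=2
  t=8, k=3
  t=12, k=4
  t=17, k=5
  t=23, k=6
  t=30, k=7
  t=38, k=8

Final answer: 38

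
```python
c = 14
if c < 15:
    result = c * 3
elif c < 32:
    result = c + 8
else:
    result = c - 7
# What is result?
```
Trace:
  c=14
  c=14, result=42

Final answer: 42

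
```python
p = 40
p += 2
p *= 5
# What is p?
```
Trace:
  p=40
  p=42
  p=210

Final answer: 210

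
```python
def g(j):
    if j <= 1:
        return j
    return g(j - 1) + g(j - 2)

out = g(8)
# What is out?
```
Call trace (a repeated sub-call is expanded the first time; later identical calls just restate its return value):
g(j=8)
  g(j=7)
    g(j=6)
      g(j=5)
        g(j=4)
          g(j=3)
            g(j=2)
              g(j=1)
              -> return 1
              g(j=0)
              -> return 0
            -> return 1
            g(j=1)
            -> return 1
          -> return 2
          g(j=2) -> return 1  (same call as traced above)
        -> return 3
        g(j=3) -> return 2  (same call as traced above)
      -> return 5
      g(j=4) -> return 3  (same call as traced above)
    -> return 8
    g(j=5) -> return 5  (same call as traced above)
  -> return 13
  g(j=6) -> return 8  (same call as traced above)
-> return 21

Final answer: 21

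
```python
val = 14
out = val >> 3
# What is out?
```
Trace:
  val=14
  val=14, out=1

Final answer: 1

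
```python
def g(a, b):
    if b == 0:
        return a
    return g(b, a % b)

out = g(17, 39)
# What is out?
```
Call trace:
g(a=17, b=39)
  g(a=39, b=17)
    g(a=17, b=5)
      g(a=5, b=2)
        g(a=2, b=1)
          g(a=1, b=0)
          -> return 1
        -> return 1
      -> return 1
    -> return 1
  -> return 1
-> return 1

Final answer: 1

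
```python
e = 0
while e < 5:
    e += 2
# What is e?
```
Trace:
  e=0
  e=2
  e=4
  e=6

Final answer: 6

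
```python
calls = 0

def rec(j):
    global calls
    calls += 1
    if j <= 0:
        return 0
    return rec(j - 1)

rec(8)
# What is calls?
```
Call trace:
rec(j=8)
  rec(j=7)
    rec(j=6)
      rec(j=5)
        rec(j=4)
          rec(j=3)
            rec(j=2)
              rec(j=1)
                rec(j=0)
                -> return 0
              -> return 0
            -> return 0
          -> return 0
        -> return 0
      -> return 0
    -> return 0
  -> return 0
-> return 0

calls is incremented once per call. rec is entered once for each j = 8, 7, 6, 5, 4, 3, 2, 1, 0 (the j <= 0 call returns without recursing), i.e. 8 + 1 calls.
calls = 9

Final answer: 9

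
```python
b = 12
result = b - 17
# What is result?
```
Trace:
  b=12
  b=12, result=-5

Final answer: -5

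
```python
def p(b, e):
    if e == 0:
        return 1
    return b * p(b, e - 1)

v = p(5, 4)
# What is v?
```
Call trace:
p(b=5, e=4)
  p(b=5, e=3)
    p(b=5, e=2)
      p(b=5, e=1)
        p(b=5, e=0)
        -> return 1
      -> return 5
    -> return 25
  -> return 125
-> return 625

Final answer: 625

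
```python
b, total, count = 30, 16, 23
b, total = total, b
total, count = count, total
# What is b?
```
Trace:
  b=30, total=16, count=23
  b=16, total=30, count=23
  b=16, total=23, count=30

Final answer: 16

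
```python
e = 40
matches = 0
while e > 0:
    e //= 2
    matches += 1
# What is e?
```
Trace:
  e=40
  e=40, matches=0
  e=20, matches=1
  e=10, matches=2
  e=5, matches=3
  e=2, matches=4
  e=1, matches=5
  e=0, matches=6

Final answer: 0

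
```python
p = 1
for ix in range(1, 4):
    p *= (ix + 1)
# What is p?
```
Trace:
  p=1
  p=2, ix=1
  p=6, ix=2
  p=24, ix=3

Final answer: 24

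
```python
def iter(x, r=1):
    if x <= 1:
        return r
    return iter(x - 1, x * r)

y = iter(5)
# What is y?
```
Call trace:
iter(x=5, r=1)
  iter(x=4, r=5)
    iter(x=3, r=20)
      iter(x=2, r=60)
        iter(x=1, r=120)
        -> return 120
      -> return 120
    -> return 120
  -> return 120
-> return 120

Final answer: 120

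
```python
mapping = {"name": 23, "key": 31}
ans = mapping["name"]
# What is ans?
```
Trace:
  mapping={'name': 23, 'key': 31}
  mapping={'name': 23, 'key': 31}, ans=23

Final answer: 23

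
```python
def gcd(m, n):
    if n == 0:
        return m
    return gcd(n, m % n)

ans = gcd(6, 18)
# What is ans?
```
Call trace:
gcd(m=6, n=18)
  gcd(m=18, n=6)
    gcd(m=6, n=0)
    -> return 6
  -> return 6
-> return 6

Final answer: 6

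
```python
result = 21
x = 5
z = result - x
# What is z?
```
Trace:
  result=21
  result=21, x=5
  result=21, x=5, z=16

Final answer: 16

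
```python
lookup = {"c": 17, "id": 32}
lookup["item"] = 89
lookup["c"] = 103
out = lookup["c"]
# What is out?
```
Trace:
  lookup={'c': 17, 'id': 32}
  lookup={'c': 17, 'id': 32, 'item': 89}
  lookup={'c': 103, 'id': 32, 'item': 89}
  lookup={'c': 103, 'id': 32, 'item': 89}, out=103

Final answer: 103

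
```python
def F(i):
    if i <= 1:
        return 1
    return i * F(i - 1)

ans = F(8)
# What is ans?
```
Call trace:
F(i=8)
  F(i=7)
    F(i=6)
      F(i=5)
        F(i=4)
          F(i=3)
            F(i=2)
              F(i=1)
              -> return 1
            -> return 2
          -> return 6
        -> return 24
      -> return 120
    -> return 720
  -> return 5040
-> return 40320

Final answer: 40320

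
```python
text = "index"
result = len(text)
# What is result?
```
Trace:
  text='index'
  text='index', result=5

Final answer: 5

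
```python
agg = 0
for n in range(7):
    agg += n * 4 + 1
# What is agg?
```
Trace:
  agg=0
  agg=1, n=0
  agg=6, n=1
  agg=15, n=2
  agg=28, n=3
  agg=45, n=4
  agg=66, n=5
  agg=91, n=6

Final answer: 91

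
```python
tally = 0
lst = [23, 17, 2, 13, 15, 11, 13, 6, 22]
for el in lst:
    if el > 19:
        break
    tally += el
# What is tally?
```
Trace:
  tally=0
  tally=0, el=23

Final answer: 0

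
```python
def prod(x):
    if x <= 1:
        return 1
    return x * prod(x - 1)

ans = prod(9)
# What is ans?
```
Call trace:
prod(x=9)
  prod(x=8)
    prod(x=7)
      prod(x=6)
        prod(x=5)
          prod(x=4)
            prod(x=3)
              prod(x=2)
                prod(x=1)
                -> return 1
              -> return 2
            -> return 6
          -> return 24
        -> return 120
      -> return 720
    -> return 5040
  -> return 40320
-> return 362880

Final answer: 362880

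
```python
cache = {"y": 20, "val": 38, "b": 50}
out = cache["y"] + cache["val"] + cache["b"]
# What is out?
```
Trace:
  cache={'y': 20, 'val': 38, 'b': 50}
  cache={'y': 20, 'val': 38, 'b': 50}, out=108

Final answer: 108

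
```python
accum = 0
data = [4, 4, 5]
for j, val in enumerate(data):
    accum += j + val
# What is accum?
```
Trace:
  accum=0
  accum=4, j=0, val=4
  accum=9, j=1, val=4
  accum=16, j=2, val=5

Final answer: 16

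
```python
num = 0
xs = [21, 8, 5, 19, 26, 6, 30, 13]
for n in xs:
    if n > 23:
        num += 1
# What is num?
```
Trace:
  num=0
  num=0, n=21
  num=0, n=8
  num=0, n=5
  num=0, n=19
  num=1, n=26
  num=1, n=6
  num=2, n=30
  num=2, n=13

Final answer: 2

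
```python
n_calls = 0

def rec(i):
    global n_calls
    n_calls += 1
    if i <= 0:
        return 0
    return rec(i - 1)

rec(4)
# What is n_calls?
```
Call trace:
rec(i=4)
  rec(i=3)
    rec(i=2)
      rec(i=1)
        rec(i=0)
        -> return 0
      -> return 0
    -> return 0
  -> return 0
-> return 0

n_calls is incremented once per call. rec is entered once for each i = 4, 3, 2, 1, 0 (the i <= 0 call returns without recursing), i.e. 4 + 1 calls.
n_calls = 5

Final answer: 5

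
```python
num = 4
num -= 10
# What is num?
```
Trace:
  num=4
  num=-6

Final answer: -6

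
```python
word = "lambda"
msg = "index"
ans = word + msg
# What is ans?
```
Trace:
  word='lambda'
  word='lambda', msg='index'
  word='lambda', msg='index', ans='lambdaindex'

Final answer: 'lambdaindex'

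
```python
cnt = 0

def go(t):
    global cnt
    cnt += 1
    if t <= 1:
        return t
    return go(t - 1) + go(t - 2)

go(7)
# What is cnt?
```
Call trace (a repeated sub-call is expanded the first time; later identical calls just restate its return value):
go(t=7)
  go(t=6)
    go(t=5)
      go(t=4)
        go(t=3)
          go(t=2)
            go(t=1)
            -> return 1
            go(t=0)
            -> return 0
          -> return 1
          go(t=1)
          -> return 1
        -> return 2
        go(t=2) -> return 1  (same call as traced above)
      -> return 3
      go(t=3) -> return 2  (same call as traced above)
    -> return 5
    go(t=4) -> return 3  (same call as traced above)
  -> return 8
  go(t=5) -> return 5  (same call as traced above)
-> return 13

cnt is incremented once per call, so count the calls in each subtree. Let C(t) = number of calls made by go(t).
C(0) = C(1) = 1 (base case, no recursion); C(t) = 1 + C(t - 1) + C(t - 2) otherwise.
C(2) = 1 + C(1) + C(0) = 1 + 1 + 1 = 3
C(3) = 1 + C(2) + C(1) = 1 + 3 + 1 = 5
C(4) = 1 + C(3) + C(2) = 1 + 5 + 3 = 9
C(5) = 1 + C(4) + C(3) = 1 + 9 + 5 = 15
C(6) = 1 + C(5) + C(4) = 1 + 15 + 9 = 25
C(7) = 1 + C(6) + C(5) = 1 + 25 + 15 = 41
cnt = C(7) = 41

Final answer: 41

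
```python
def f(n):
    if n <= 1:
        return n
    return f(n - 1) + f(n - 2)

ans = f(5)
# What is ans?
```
Call trace (a repeated sub-call is expanded the first time; later identical calls just restate its return value):
f(n=5)
  f(n=4)
    f(n=3)
      f(n=2)
        f(n=1)
        -> return 1
        f(n=0)
        -> return 0
      -> return 1
      f(n=1)
      -> return 1
    -> return 2
    f(n=2) -> return 1  (same call as traced above)
  -> return 3
  f(n=3) -> return 2  (same call as traced above)
-> return 5

Final answer: 5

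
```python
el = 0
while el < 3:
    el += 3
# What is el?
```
Trace:
  el=0
  el=3

Final answer: 3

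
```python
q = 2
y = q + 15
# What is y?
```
Trace:
  q=2
  q=2, y=17

Final answer: 17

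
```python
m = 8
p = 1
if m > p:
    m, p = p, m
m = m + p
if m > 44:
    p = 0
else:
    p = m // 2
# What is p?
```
Trace:
  m=8
  m=8, p=1
  m=1, p=8
  m=9, p=8
  m=9, p=4

Final answer: 4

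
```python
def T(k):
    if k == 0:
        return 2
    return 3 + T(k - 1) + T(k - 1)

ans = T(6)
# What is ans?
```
Call trace (a repeated sub-call is expanded the first time; later identical calls just restate its return value):
T(k=6)
  T(k=5)
    T(k=4)
      T(k=3)
        T(k=2)
          T(k=1)
            T(k=0)
            -> return 2
            T(k=0)
            -> return 2
          -> return 7
          T(k=1) -> return 7  (same call as traced above)
        -> return 17
        T(k=2) -> return 17  (same call as traced above)
      -> return 37
      T(k=3) -> return 37  (same call as traced above)
    -> return 77
    T(k=4) -> return 77  (same call as traced above)
  -> return 157
  T(k=5) -> return 157  (same call as traced above)
-> return 317

Final answer: 317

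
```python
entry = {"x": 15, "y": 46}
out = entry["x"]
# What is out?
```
Trace:
  entry={'x': 15, 'y': 46}
  entry={'x': 15, 'y': 46}, out=15

Final answer: 15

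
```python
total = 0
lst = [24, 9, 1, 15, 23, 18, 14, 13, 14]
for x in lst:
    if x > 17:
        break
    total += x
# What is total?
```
Trace:
  total=0
  total=0, x=24

Final answer: 0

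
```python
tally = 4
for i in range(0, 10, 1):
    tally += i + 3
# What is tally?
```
Trace:
  tally=4
  tally=7, i=0
  tally=11, i=1
  tally=16, i=2
  tally=22, i=3
  tally=29, i=4
  tally=37, i=5
  tally=46, i=6
  tally=56, i=7
  tally=67, i=8
  tally=79, i=9

Final answer: 79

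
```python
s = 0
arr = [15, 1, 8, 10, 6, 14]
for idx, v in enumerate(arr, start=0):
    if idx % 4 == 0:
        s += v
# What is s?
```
Trace:
  s=0
  s=15, idx=0, v=15
  s=15, idx=1, v=1
  s=15, idx=2, v=8
  s=15, idx=3, v=10
  s=21, idx=4, v=6
  s=21, idx=5, v=14

Final answer: 21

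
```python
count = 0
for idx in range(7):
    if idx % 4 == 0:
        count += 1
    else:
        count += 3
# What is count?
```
Trace:
  count=0
  count=1, idx=0
  count=4, idx=1
  count=7, idx=2
  count=10, idx=3
  count=11, idx=4
  count=14, idx=5
  count=17, idx=6

Final answer: 17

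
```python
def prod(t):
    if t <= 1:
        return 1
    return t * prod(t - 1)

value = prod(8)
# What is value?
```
Call trace:
prod(t=8)
  prod(t=7)
    prod(t=6)
      prod(t=5)
        prod(t=4)
          prod(t=3)
            prod(t=2)
              prod(t=1)
              -> return 1
            -> return 2
          -> return 6
        -> return 24
      -> return 120
    -> return 720
  -> return 5040
-> return 40320

Final answer: 40320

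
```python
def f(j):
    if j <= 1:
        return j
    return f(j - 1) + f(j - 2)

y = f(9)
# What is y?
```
Call trace (a repeated sub-call is expanded the first time; later identical calls just restate its return value):
f(j=9)
  f(j=8)
    f(j=7)
      f(j=6)
        f(j=5)
          f(j=4)
            f(j=3)
              f(j=2)
                f(j=1)
                -> return 1
                f(j=0)
                -> return 0
              -> return 1
              f(j=1)
              -> return 1
            -> return 2
            f(j=2) -> return 1  (same call as traced above)
          -> return 3
          f(j=3) -> return 2  (same call as traced above)
        -> return 5
        f(j=4) -> return 3  (same call as traced above)
      -> return 8
      f(j=5) -> return 5  (same call as traced above)
    -> return 13
    f(j=6) -> return 8  (same call as traced above)
  -> return 21
  f(j=7) -> return 13  (same call as traced above)
-> return 34

Final answer: 34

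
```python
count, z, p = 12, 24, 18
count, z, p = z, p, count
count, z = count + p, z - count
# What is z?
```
Trace:
  count=12, z=24, p=18
  count=24, z=18, p=12
  count=36, z=-6, p=12

Final answer: -6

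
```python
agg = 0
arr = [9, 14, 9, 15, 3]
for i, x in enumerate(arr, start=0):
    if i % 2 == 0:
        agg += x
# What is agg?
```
Trace:
  agg=0
  agg=9, i=0, x=9
  agg=9, i=1, x=14
  agg=18, i=2, x=9
  agg=18, i=3, x=15
  agg=21, i=4, x=3

Final answer: 21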